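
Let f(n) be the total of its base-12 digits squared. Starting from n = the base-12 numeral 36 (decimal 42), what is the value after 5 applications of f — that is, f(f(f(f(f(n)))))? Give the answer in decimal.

42 = (3,6)_12 → 45
45 = (3,9)_12 → 90
90 = (7,6)_12 → 85
85 = (7,1)_12 → 50
50 = (4,2)_12 → 20

20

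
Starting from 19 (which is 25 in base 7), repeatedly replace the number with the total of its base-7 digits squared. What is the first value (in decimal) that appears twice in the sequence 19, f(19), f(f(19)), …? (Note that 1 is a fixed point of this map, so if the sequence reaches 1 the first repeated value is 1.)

29

19 = (2,5)_7 → 2² + 5² = 29
29 = (4,1)_7 → 4² + 1² = 17
17 = (2,3)_7 → 2² + 3² = 13
13 = (1,6)_7 → 1² + 6² = 37
37 = (5,2)_7 → 5² + 2² = 29  — 29 already appeared earlier.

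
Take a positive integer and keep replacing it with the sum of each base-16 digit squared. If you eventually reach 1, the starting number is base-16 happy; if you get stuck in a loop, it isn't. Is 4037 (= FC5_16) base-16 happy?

not base-16 happy

4037 = (15,12,5)_16 → 15² + 12² + 5² = 225 + 144 + 25 = 394
394 = (1,8,10)_16 → 1² + 8² + 10² = 1 + 64 + 100 = 165
165 = (10,5)_16 → 10² + 5² = 100 + 25 = 125
125 = (7,13)_16 → 7² + 13² = 49 + 169 = 218
218 = (13,10)_16 → 13² + 10² = 169 + 100 = 269
269 = (1,0,13)_16 → 1² + 0² + 13² = 1 + 0 + 169 = 170
170 = (10,10)_16 → 10² + 10² = 100 + 100 = 200
200 = (12,8)_16 → 12² + 8² = 144 + 64 = 208
208 = (13,0)_16 → 13² + 0² = 169 + 0 = 169
169 = (10,9)_16 → 10² + 9² = 100 + 81 = 181
181 = (11,5)_16 → 11² + 5² = 121 + 25 = 146
146 = (9,2)_16 → 9² + 2² = 81 + 4 = 85
85 = (5,5)_16 → 5² + 5² = 25 + 25 = 50
50 = (3,2)_16 → 3² + 2² = 9 + 4 = 13
13 = (13)_16 → 13² = 169  — 169 already seen; the sequence cycles without reaching 1.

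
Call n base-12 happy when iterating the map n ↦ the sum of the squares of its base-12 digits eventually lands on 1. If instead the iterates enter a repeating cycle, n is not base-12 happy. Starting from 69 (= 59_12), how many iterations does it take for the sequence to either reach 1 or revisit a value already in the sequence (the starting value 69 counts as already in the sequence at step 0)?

12

69 = (5,9)_12 → 5² + 9² = 25 + 81 = 106
106 = (8,10)_12 → 8² + 10² = 64 + 100 = 164
164 = (1,1,8)_12 → 1² + 1² + 8² = 1 + 1 + 64 = 66
66 = (5,6)_12 → 5² + 6² = 25 + 36 = 61
61 = (5,1)_12 → 5² + 1² = 25 + 1 = 26
26 = (2,2)_12 → 2² + 2² = 4 + 4 = 8
8 = (8)_12 → 8² = 64
64 = (5,4)_12 → 5² + 4² = 25 + 16 = 41
41 = (3,5)_12 → 3² + 5² = 9 + 25 = 34
34 = (2,10)_12 → 2² + 10² = 4 + 100 = 104
104 = (8,8)_12 → 8² + 8² = 64 + 64 = 128
128 = (10,8)_12 → 10² + 8² = 100 + 64 = 164  — 164 repeats.
That took 12 steps.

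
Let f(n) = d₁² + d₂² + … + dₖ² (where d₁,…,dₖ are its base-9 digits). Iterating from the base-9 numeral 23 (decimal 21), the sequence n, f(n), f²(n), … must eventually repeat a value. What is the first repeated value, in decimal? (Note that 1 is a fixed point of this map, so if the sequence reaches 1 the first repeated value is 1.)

65

21 = (2,3)_9 → 2² + 3² = 4 + 9 = 13
13 = (1,4)_9 → 1² + 4² = 1 + 16 = 17
17 = (1,8)_9 → 1² + 8² = 1 + 64 = 65
65 = (7,2)_9 → 7² + 2² = 49 + 4 = 53
53 = (5,8)_9 → 5² + 8² = 25 + 64 = 89
89 = (1,0,8)_9 → 1² + 0² + 8² = 1 + 0 + 64 = 65  — 65 already appeared earlier.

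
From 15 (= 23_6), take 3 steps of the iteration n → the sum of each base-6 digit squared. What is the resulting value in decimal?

15 = (2,3)_6 → 2² + 3² = 4 + 9 = 13
13 = (2,1)_6 → 2² + 1² = 4 + 1 = 5
5 = (5)_6 → 5² = 25

25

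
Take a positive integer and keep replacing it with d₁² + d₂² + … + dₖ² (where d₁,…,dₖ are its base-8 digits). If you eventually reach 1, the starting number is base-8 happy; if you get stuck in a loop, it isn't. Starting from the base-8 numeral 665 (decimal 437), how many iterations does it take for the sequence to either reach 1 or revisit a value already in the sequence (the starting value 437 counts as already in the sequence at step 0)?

437 = (6,6,5)_8 → 6² + 6² + 5² = 36 + 36 + 25 = 97
97 = (1,4,1)_8 → 1² + 4² + 1² = 1 + 16 + 1 = 18
18 = (2,2)_8 → 2² + 2² = 4 + 4 = 8
8 = (1,0)_8 → 1² + 0² = 1 + 0 = 1  — reached 1.
That took 4 steps.

4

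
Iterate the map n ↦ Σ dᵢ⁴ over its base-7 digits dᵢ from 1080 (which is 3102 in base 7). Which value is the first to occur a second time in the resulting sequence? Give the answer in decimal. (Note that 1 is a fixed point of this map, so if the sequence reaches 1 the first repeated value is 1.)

1080 = (3,1,0,2)_7 → 98
98 = (2,0,0)_7 → 16
16 = (2,2)_7 → 32
32 = (4,4)_7 → 512
512 = (1,3,3,1)_7 → 164
164 = (3,2,3)_7 → 178
178 = (3,4,3)_7 → 418
418 = (1,1,3,5)_7 → 708
708 = (2,0,3,1)_7 → 98  — 98 already appeared earlier.

98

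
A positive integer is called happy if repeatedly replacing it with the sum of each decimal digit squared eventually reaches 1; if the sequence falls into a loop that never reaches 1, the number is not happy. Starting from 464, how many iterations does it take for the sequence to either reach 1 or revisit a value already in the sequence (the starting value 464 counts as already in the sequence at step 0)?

3

464 → 4² + 6² + 4² = 16 + 36 + 16 = 68
68 → 6² + 8² = 36 + 64 = 100
100 → 1² + 0² + 0² = 1 + 0 + 0 = 1  — reached 1.
That took 3 steps.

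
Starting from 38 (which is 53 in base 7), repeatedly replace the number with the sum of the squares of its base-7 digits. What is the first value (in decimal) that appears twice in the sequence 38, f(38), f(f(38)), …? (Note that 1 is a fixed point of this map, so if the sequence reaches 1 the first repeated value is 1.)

10

38 = (5,3)_7 → 5² + 3² = 25 + 9 = 34
34 = (4,6)_7 → 4² + 6² = 16 + 36 = 52
52 = (1,0,3)_7 → 1² + 0² + 3² = 1 + 0 + 9 = 10
10 = (1,3)_7 → 1² + 3² = 1 + 9 = 10  — 10 already appeared earlier.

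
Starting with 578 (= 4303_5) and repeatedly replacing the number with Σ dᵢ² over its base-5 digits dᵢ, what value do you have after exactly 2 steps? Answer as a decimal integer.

578 = (4,3,0,3)_5 → 4² + 3² + 0² + 3² = 34
34 = (1,1,4)_5 → 1² + 1² + 4² = 18

18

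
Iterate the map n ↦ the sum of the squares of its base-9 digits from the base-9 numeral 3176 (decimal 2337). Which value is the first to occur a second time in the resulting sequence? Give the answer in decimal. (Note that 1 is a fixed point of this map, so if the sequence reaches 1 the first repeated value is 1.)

1

2337 = (3,1,7,6)_9 → 3² + 1² + 7² + 6² = 9 + 1 + 49 + 36 = 95
95 = (1,1,5)_9 → 1² + 1² + 5² = 1 + 1 + 25 = 27
27 = (3,0)_9 → 3² + 0² = 9 + 0 = 9
9 = (1,0)_9 → 1² + 0² = 1 + 0 = 1  — reached the fixed point 1.
1 → 1, so 1 is the first repeated value.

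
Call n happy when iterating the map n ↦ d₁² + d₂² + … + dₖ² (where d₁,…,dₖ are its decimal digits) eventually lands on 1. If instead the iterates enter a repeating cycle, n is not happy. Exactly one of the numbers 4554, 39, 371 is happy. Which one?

4554: 4554 → 82 → 68 → 100 → 1  — reaches 1 (happy)
39: 39 → 90 → 81 → 65 → 61 → 37 → 58 → 89 → 145 → 42 → 20 → 4 → 16 → 37  — repeats 37 (not happy)
371: 371 → 59 → 106 → 37 → 58 → 89 → 145 → 42 → 20 → 4 → 16 → 37  — repeats 37 (not happy)

4554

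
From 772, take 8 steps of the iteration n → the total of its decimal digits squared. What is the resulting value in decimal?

42

772 → 7² + 7² + 2² = 102
102 → 1² + 0² + 2² = 5
5 → 5² = 25
25 → 2² + 5² = 29
29 → 2² + 9² = 85
85 → 8² + 5² = 89
89 → 8² + 9² = 145
145 → 1² + 4² + 5² = 42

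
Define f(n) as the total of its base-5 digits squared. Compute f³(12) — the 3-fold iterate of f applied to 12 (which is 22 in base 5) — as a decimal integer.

12 = (2,2)_5 → 8
8 = (1,3)_5 → 10
10 = (2,0)_5 → 4

4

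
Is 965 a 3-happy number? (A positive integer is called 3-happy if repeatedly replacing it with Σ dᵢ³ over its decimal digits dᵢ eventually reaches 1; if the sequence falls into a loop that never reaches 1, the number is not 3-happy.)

not 3-happy

965 → 1070
1070 → 344
344 → 155
155 → 251
251 → 134
134 → 92
92 → 737
737 → 713
713 → 371
371 → 371  — 371 already seen; the sequence cycles without reaching 1.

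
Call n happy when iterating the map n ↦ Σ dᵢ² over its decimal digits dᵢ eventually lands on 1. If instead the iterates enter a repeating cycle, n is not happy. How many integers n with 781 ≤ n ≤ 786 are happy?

1

781: 781 → 114 → 18 → 65 → 61 → 37 → 58 → 89 → 145 → 42 → 20 → 4 → 16 → 37  — not happy
782: 782 → 117 → 51 → 26 → 40 → 16 → 37 → 58 → 89 → 145 → 42 → 20 → 4 → 16  — not happy
783: 783 → 122 → 9 → 81 → 65 → 61 → 37 → 58 → 89 → 145 → 42 → 20 → 4 → 16 → 37  — not happy
784: 784 → 129 → 86 → 100 → 1  — happy
785: 785 → 138 → 74 → 65 → 61 → 37 → 58 → 89 → 145 → 42 → 20 → 4 → 16 → 37  — not happy
786: 786 → 149 → 98 → 145 → 42 → 20 → 4 → 16 → 37 → 58 → 89 → 145  — not happy
happy: 784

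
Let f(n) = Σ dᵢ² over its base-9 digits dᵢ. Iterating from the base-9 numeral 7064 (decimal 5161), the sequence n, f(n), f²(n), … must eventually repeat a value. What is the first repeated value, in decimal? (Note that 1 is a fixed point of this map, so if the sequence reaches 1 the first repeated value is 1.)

1

5161 = (7,0,6,4)_9 → 7² + 0² + 6² + 4² = 101
101 = (1,2,2)_9 → 1² + 2² + 2² = 9
9 = (1,0)_9 → 1² + 0² = 1  — reached the fixed point 1.
1 → 1, so 1 is the first repeated value.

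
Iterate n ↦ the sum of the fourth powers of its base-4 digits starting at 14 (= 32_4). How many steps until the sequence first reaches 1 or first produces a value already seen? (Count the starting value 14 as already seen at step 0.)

6

14 = (3,2)_4 → 97
97 = (1,2,0,1)_4 → 18
18 = (1,0,2)_4 → 17
17 = (1,0,1)_4 → 2
2 = (2)_4 → 16
16 = (1,0,0)_4 → 1  — reached 1.
That took 6 steps.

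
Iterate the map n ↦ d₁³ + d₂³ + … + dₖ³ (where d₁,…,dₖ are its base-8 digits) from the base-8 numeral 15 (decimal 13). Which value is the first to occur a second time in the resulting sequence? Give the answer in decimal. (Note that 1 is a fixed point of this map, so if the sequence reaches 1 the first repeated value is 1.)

559

13 = (1,5)_8 → 1³ + 5³ = 1 + 125 = 126
126 = (1,7,6)_8 → 1³ + 7³ + 6³ = 1 + 343 + 216 = 560
560 = (1,0,6,0)_8 → 1³ + 0³ + 6³ + 0³ = 1 + 0 + 216 + 0 = 217
217 = (3,3,1)_8 → 3³ + 3³ + 1³ = 27 + 27 + 1 = 55
55 = (6,7)_8 → 6³ + 7³ = 216 + 343 = 559
559 = (1,0,5,7)_8 → 1³ + 0³ + 5³ + 7³ = 1 + 0 + 125 + 343 = 469
469 = (7,2,5)_8 → 7³ + 2³ + 5³ = 343 + 8 + 125 = 476
476 = (7,3,4)_8 → 7³ + 3³ + 4³ = 343 + 27 + 64 = 434
434 = (6,6,2)_8 → 6³ + 6³ + 2³ = 216 + 216 + 8 = 440
440 = (6,7,0)_8 → 6³ + 7³ + 0³ = 216 + 343 + 0 = 559  — 559 already appeared earlier.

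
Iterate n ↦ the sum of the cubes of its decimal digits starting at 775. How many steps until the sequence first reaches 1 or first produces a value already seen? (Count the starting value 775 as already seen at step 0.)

775 → 811
811 → 514
514 → 190
190 → 730
730 → 370
370 → 370  — 370 repeats.
That took 6 steps.

6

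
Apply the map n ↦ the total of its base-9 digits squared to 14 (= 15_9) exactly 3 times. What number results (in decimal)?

14 = (1,5)_9 → 1² + 5² = 26
26 = (2,8)_9 → 2² + 8² = 68
68 = (7,5)_9 → 7² + 5² = 74

74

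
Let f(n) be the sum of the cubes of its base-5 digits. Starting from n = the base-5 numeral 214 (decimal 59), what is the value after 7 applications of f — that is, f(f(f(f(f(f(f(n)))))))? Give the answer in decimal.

59 = (2,1,4)_5 → 2³ + 1³ + 4³ = 8 + 1 + 64 = 73
73 = (2,4,3)_5 → 2³ + 4³ + 3³ = 8 + 64 + 27 = 99
99 = (3,4,4)_5 → 3³ + 4³ + 4³ = 27 + 64 + 64 = 155
155 = (1,1,1,0)_5 → 1³ + 1³ + 1³ + 0³ = 1 + 1 + 1 + 0 = 3
3 = (3)_5 → 3³ = 27
27 = (1,0,2)_5 → 1³ + 0³ + 2³ = 1 + 0 + 8 = 9
9 = (1,4)_5 → 1³ + 4³ = 1 + 64 = 65

65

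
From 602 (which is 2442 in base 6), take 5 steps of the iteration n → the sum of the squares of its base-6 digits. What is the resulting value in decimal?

602 = (2,4,4,2)_6 → 2² + 4² + 4² + 2² = 4 + 16 + 16 + 4 = 40
40 = (1,0,4)_6 → 1² + 0² + 4² = 1 + 0 + 16 = 17
17 = (2,5)_6 → 2² + 5² = 4 + 25 = 29
29 = (4,5)_6 → 4² + 5² = 16 + 25 = 41
41 = (1,0,5)_6 → 1² + 0² + 5² = 1 + 0 + 25 = 26

26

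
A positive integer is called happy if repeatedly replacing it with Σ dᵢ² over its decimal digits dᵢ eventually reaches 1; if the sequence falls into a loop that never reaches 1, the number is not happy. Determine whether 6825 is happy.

6825 → 6² + 8² + 2² + 5² = 36 + 64 + 4 + 25 = 129
129 → 1² + 2² + 9² = 1 + 4 + 81 = 86
86 → 8² + 6² = 64 + 36 = 100
100 → 1² + 0² + 0² = 1 + 0 + 0 = 1  — reached 1.

happy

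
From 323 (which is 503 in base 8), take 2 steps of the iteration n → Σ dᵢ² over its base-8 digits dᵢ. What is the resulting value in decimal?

20

323 = (5,0,3)_8 → 5² + 0² + 3² = 34
34 = (4,2)_8 → 4² + 2² = 20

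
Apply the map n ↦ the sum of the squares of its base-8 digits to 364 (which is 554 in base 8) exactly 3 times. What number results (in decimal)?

364 = (5,5,4)_8 → 66
66 = (1,0,2)_8 → 5
5 = (5)_8 → 25

25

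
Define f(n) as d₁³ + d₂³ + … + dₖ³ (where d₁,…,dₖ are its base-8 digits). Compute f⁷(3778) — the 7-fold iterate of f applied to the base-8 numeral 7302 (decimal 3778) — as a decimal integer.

3778 = (7,3,0,2)_8 → 7³ + 3³ + 0³ + 2³ = 343 + 27 + 0 + 8 = 378
378 = (5,7,2)_8 → 5³ + 7³ + 2³ = 125 + 343 + 8 = 476
476 = (7,3,4)_8 → 7³ + 3³ + 4³ = 343 + 27 + 64 = 434
434 = (6,6,2)_8 → 6³ + 6³ + 2³ = 216 + 216 + 8 = 440
440 = (6,7,0)_8 → 6³ + 7³ + 0³ = 216 + 343 + 0 = 559
559 = (1,0,5,7)_8 → 1³ + 0³ + 5³ + 7³ = 1 + 0 + 125 + 343 = 469
469 = (7,2,5)_8 → 7³ + 2³ + 5³ = 343 + 8 + 125 = 476

476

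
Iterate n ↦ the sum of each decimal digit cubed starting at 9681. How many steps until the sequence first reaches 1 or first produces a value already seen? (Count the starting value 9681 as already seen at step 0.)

9681 → 1458
1458 → 702
702 → 351
351 → 153
153 → 153  — 153 repeats.
That took 5 steps.

5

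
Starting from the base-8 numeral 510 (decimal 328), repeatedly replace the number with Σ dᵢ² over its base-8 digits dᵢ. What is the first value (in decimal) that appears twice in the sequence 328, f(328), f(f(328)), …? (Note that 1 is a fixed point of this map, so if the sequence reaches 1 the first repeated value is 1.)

328 = (5,1,0)_8 → 26
26 = (3,2)_8 → 13
13 = (1,5)_8 → 26  — 26 already appeared earlier.

26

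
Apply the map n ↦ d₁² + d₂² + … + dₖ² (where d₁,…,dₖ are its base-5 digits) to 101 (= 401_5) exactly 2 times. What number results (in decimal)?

13

101 = (4,0,1)_5 → 4² + 0² + 1² = 16 + 0 + 1 = 17
17 = (3,2)_5 → 3² + 2² = 9 + 4 = 13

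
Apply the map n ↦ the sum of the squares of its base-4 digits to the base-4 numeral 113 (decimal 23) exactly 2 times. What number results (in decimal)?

13

23 = (1,1,3)_4 → 11
11 = (2,3)_4 → 13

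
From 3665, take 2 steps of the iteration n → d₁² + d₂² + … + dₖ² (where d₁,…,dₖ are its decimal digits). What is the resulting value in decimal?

37

3665 → 3² + 6² + 6² + 5² = 9 + 36 + 36 + 25 = 106
106 → 1² + 0² + 6² = 1 + 0 + 36 = 37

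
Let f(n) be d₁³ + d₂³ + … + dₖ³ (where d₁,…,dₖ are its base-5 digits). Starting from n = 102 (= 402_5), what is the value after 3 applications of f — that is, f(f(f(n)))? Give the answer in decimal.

102 = (4,0,2)_5 → 4³ + 0³ + 2³ = 72
72 = (2,4,2)_5 → 2³ + 4³ + 2³ = 80
80 = (3,1,0)_5 → 3³ + 1³ + 0³ = 28

28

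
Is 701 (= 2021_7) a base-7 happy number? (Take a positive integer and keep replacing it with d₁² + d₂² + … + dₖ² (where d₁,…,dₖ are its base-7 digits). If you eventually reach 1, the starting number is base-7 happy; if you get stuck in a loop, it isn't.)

701 = (2,0,2,1)_7 → 9
9 = (1,2)_7 → 5
5 = (5)_7 → 25
25 = (3,4)_7 → 25  — 25 already seen; the sequence cycles without reaching 1.

not base-7 happy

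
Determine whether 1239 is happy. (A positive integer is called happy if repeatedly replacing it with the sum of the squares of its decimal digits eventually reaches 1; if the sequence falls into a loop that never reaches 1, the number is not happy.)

1239 → 1² + 2² + 3² + 9² = 95
95 → 9² + 5² = 106
106 → 1² + 0² + 6² = 37
37 → 3² + 7² = 58
58 → 5² + 8² = 89
89 → 8² + 9² = 145
145 → 1² + 4² + 5² = 42
42 → 4² + 2² = 20
20 → 2² + 0² = 4
4 → 4² = 16
16 → 1² + 6² = 37  — 37 already seen; the sequence cycles without reaching 1.

not happy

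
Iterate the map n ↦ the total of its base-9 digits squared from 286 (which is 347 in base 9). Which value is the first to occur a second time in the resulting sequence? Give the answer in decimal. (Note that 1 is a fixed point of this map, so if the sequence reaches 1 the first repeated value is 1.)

74

286 = (3,4,7)_9 → 3² + 4² + 7² = 9 + 16 + 49 = 74
74 = (8,2)_9 → 8² + 2² = 64 + 4 = 68
68 = (7,5)_9 → 7² + 5² = 49 + 25 = 74  — 74 already appeared earlier.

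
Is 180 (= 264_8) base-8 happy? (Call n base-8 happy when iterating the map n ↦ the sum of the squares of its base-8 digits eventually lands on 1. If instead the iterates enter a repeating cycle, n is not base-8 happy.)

180 = (2,6,4)_8 → 2² + 6² + 4² = 56
56 = (7,0)_8 → 7² + 0² = 49
49 = (6,1)_8 → 6² + 1² = 37
37 = (4,5)_8 → 4² + 5² = 41
41 = (5,1)_8 → 5² + 1² = 26
26 = (3,2)_8 → 3² + 2² = 13
13 = (1,5)_8 → 1² + 5² = 26  — 26 already seen; the sequence cycles without reaching 1.

not base-8 happy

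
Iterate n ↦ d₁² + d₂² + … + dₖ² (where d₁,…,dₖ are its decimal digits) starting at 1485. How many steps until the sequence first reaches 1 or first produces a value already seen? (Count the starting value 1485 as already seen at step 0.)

1485 → 1² + 4² + 8² + 5² = 1 + 16 + 64 + 25 = 106
106 → 1² + 0² + 6² = 1 + 0 + 36 = 37
37 → 3² + 7² = 9 + 49 = 58
58 → 5² + 8² = 25 + 64 = 89
89 → 8² + 9² = 64 + 81 = 145
145 → 1² + 4² + 5² = 1 + 16 + 25 = 42
42 → 4² + 2² = 16 + 4 = 20
20 → 2² + 0² = 4 + 0 = 4
4 → 4² = 16
16 → 1² + 6² = 1 + 36 = 37  — 37 repeats.
That took 10 steps.

10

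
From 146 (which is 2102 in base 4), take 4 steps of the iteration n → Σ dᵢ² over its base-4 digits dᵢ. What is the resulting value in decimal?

146 = (2,1,0,2)_4 → 2² + 1² + 0² + 2² = 4 + 1 + 0 + 4 = 9
9 = (2,1)_4 → 2² + 1² = 4 + 1 = 5
5 = (1,1)_4 → 1² + 1² = 1 + 1 = 2
2 = (2)_4 → 2² = 4

4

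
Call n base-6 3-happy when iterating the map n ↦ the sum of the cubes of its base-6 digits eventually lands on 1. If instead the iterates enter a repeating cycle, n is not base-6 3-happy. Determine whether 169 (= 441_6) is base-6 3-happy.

169 = (4,4,1)_6 → 4³ + 4³ + 1³ = 129
129 = (3,3,3)_6 → 3³ + 3³ + 3³ = 81
81 = (2,1,3)_6 → 2³ + 1³ + 3³ = 36
36 = (1,0,0)_6 → 1³ + 0³ + 0³ = 1  — reached 1.

base-6 3-happy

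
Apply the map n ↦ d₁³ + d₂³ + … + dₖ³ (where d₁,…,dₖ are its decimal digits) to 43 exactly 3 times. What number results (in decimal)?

370

43 → 4³ + 3³ = 91
91 → 9³ + 1³ = 730
730 → 7³ + 3³ + 0³ = 370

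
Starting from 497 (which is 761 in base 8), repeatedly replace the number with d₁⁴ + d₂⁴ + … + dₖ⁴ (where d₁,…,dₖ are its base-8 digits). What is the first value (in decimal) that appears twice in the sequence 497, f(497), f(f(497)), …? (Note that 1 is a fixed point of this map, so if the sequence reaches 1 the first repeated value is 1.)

497 = (7,6,1)_8 → 7⁴ + 6⁴ + 1⁴ = 3698
3698 = (7,1,6,2)_8 → 7⁴ + 1⁴ + 6⁴ + 2⁴ = 3714
3714 = (7,2,0,2)_8 → 7⁴ + 2⁴ + 0⁴ + 2⁴ = 2433
2433 = (4,6,0,1)_8 → 4⁴ + 6⁴ + 0⁴ + 1⁴ = 1553
1553 = (3,0,2,1)_8 → 3⁴ + 0⁴ + 2⁴ + 1⁴ = 98
98 = (1,4,2)_8 → 1⁴ + 4⁴ + 2⁴ = 273
273 = (4,2,1)_8 → 4⁴ + 2⁴ + 1⁴ = 273  — 273 already appeared earlier.

273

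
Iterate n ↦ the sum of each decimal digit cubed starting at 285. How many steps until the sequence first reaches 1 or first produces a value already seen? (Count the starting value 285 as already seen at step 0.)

285 → 2³ + 8³ + 5³ = 8 + 512 + 125 = 645
645 → 6³ + 4³ + 5³ = 216 + 64 + 125 = 405
405 → 4³ + 0³ + 5³ = 64 + 0 + 125 = 189
189 → 1³ + 8³ + 9³ = 1 + 512 + 729 = 1242
1242 → 1³ + 2³ + 4³ + 2³ = 1 + 8 + 64 + 8 = 81
81 → 8³ + 1³ = 512 + 1 = 513
513 → 5³ + 1³ + 3³ = 125 + 1 + 27 = 153
153 → 1³ + 5³ + 3³ = 1 + 125 + 27 = 153  — 153 repeats.
That took 8 steps.

8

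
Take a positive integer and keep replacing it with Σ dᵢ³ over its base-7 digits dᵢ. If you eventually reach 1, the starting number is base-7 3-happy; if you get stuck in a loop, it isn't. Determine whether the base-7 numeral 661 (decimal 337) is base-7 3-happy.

base-7 3-happy

337 = (6,6,1)_7 → 433
433 = (1,1,5,6)_7 → 343
343 = (1,0,0,0)_7 → 1  — reached 1.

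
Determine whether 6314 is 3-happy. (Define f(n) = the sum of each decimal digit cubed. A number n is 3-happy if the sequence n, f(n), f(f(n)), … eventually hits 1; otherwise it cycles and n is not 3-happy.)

not 3-happy

6314 → 6³ + 3³ + 1³ + 4³ = 308
308 → 3³ + 0³ + 8³ = 539
539 → 5³ + 3³ + 9³ = 881
881 → 8³ + 8³ + 1³ = 1025
1025 → 1³ + 0³ + 2³ + 5³ = 134
134 → 1³ + 3³ + 4³ = 92
92 → 9³ + 2³ = 737
737 → 7³ + 3³ + 7³ = 713
713 → 7³ + 1³ + 3³ = 371
371 → 3³ + 7³ + 1³ = 371  — 371 already seen; the sequence cycles without reaching 1.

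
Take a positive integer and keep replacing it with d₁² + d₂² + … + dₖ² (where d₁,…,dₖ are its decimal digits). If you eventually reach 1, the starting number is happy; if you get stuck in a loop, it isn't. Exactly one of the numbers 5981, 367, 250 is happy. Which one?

5981: 5981 → 171 → 51 → 26 → 40 → 16 → 37 → 58 → 89 → 145 → 42 → 20 → 4 → 16  — repeats 16 (not happy)
367: 367 → 94 → 97 → 130 → 10 → 1  — reaches 1 (happy)
250: 250 → 29 → 85 → 89 → 145 → 42 → 20 → 4 → 16 → 37 → 58 → 89  — repeats 89 (not happy)

367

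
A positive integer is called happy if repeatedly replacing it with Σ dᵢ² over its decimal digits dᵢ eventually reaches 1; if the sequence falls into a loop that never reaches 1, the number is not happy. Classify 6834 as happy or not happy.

6834 → 125
125 → 30
30 → 9
9 → 81
81 → 65
65 → 61
61 → 37
37 → 58
58 → 89
89 → 145
145 → 42
42 → 20
20 → 4
4 → 16
16 → 37  — 37 already seen; the sequence cycles without reaching 1.

not happy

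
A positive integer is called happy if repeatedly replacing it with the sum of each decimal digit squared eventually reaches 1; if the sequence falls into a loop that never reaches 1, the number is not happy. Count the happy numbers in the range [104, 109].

104: 104 → 17 → 50 → 25 → 29 → 85 → 89 → 145 → 42 → 20 → 4 → 16 → 37 → 58 → 89  (repeats 89)
105: 105 → 26 → 40 → 16 → 37 → 58 → 89 → 145 → 42 → 20 → 4 → 16  (repeats 16)
106: 106 → 37 → 58 → 89 → 145 → 42 → 20 → 4 → 16 → 37  (repeats 37)
107: 107 → 50 → 25 → 29 → 85 → 89 → 145 → 42 → 20 → 4 → 16 → 37 → 58 → 89  (repeats 89)
108: 108 → 65 → 61 → 37 → 58 → 89 → 145 → 42 → 20 → 4 → 16 → 37  (repeats 37)
109: 109 → 82 → 68 → 100 → 1  (reaches 1)
happy: 109

1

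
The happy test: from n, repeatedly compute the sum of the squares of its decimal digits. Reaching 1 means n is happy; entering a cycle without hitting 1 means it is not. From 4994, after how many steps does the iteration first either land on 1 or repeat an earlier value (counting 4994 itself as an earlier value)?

4994 → 4² + 9² + 9² + 4² = 16 + 81 + 81 + 16 = 194
194 → 1² + 9² + 4² = 1 + 81 + 16 = 98
98 → 9² + 8² = 81 + 64 = 145
145 → 1² + 4² + 5² = 1 + 16 + 25 = 42
42 → 4² + 2² = 16 + 4 = 20
20 → 2² + 0² = 4 + 0 = 4
4 → 4² = 16
16 → 1² + 6² = 1 + 36 = 37
37 → 3² + 7² = 9 + 49 = 58
58 → 5² + 8² = 25 + 64 = 89
89 → 8² + 9² = 64 + 81 = 145  — 145 repeats.
That took 11 steps.

11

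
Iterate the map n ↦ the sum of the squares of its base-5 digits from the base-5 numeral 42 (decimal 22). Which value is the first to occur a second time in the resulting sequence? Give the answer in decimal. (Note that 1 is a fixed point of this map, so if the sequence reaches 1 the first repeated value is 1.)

22 = (4,2)_5 → 4² + 2² = 16 + 4 = 20
20 = (4,0)_5 → 4² + 0² = 16 + 0 = 16
16 = (3,1)_5 → 3² + 1² = 9 + 1 = 10
10 = (2,0)_5 → 2² + 0² = 4 + 0 = 4
4 = (4)_5 → 4² = 16  — 16 already appeared earlier.

16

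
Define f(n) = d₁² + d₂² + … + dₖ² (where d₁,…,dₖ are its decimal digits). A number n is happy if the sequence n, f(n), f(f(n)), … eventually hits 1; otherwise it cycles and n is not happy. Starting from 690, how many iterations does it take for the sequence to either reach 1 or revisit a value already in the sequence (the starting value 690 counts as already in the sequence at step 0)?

13

690 → 6² + 9² + 0² = 117
117 → 1² + 1² + 7² = 51
51 → 5² + 1² = 26
26 → 2² + 6² = 40
40 → 4² + 0² = 16
16 → 1² + 6² = 37
37 → 3² + 7² = 58
58 → 5² + 8² = 89
89 → 8² + 9² = 145
145 → 1² + 4² + 5² = 42
42 → 4² + 2² = 20
20 → 2² + 0² = 4
4 → 4² = 16  — 16 repeats.
That took 13 steps.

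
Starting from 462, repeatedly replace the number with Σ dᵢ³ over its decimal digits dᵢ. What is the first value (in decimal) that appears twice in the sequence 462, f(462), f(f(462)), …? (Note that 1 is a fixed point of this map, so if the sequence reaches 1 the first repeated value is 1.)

462 → 4³ + 6³ + 2³ = 288
288 → 2³ + 8³ + 8³ = 1032
1032 → 1³ + 0³ + 3³ + 2³ = 36
36 → 3³ + 6³ = 243
243 → 2³ + 4³ + 3³ = 99
99 → 9³ + 9³ = 1458
1458 → 1³ + 4³ + 5³ + 8³ = 702
702 → 7³ + 0³ + 2³ = 351
351 → 3³ + 5³ + 1³ = 153
153 → 1³ + 5³ + 3³ = 153  — 153 already appeared earlier.

153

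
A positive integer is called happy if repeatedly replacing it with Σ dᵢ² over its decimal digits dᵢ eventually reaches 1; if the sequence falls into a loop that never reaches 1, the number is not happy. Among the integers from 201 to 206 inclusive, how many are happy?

201: 201 → 5 → 25 → 29 → 85 → 89 → 145 → 42 → 20 → 4 → 16 → 37 → 58 → 89  — not happy
202: 202 → 8 → 64 → 52 → 29 → 85 → 89 → 145 → 42 → 20 → 4 → 16 → 37 → 58 → 89  — not happy
203: 203 → 13 → 10 → 1  — happy
204: 204 → 20 → 4 → 16 → 37 → 58 → 89 → 145 → 42 → 20  — not happy
205: 205 → 29 → 85 → 89 → 145 → 42 → 20 → 4 → 16 → 37 → 58 → 89  — not happy
206: 206 → 40 → 16 → 37 → 58 → 89 → 145 → 42 → 20 → 4 → 16  — not happy
happy: 203

1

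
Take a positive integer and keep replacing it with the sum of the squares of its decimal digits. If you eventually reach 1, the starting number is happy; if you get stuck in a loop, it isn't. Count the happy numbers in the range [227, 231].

1

227: 227 → 57 → 74 → 65 → 61 → 37 → 58 → 89 → 145 → 42 → 20 → 4 → 16 → 37  — not happy
228: 228 → 72 → 53 → 34 → 25 → 29 → 85 → 89 → 145 → 42 → 20 → 4 → 16 → 37 → 58 → 89  — not happy
229: 229 → 89 → 145 → 42 → 20 → 4 → 16 → 37 → 58 → 89  — not happy
230: 230 → 13 → 10 → 1  — happy
231: 231 → 14 → 17 → 50 → 25 → 29 → 85 → 89 → 145 → 42 → 20 → 4 → 16 → 37 → 58 → 89  — not happy
happy: 230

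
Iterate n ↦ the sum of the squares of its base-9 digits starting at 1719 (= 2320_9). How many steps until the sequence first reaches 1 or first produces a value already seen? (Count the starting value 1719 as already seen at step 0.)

1719 = (2,3,2,0)_9 → 2² + 3² + 2² + 0² = 4 + 9 + 4 + 0 = 17
17 = (1,8)_9 → 1² + 8² = 1 + 64 = 65
65 = (7,2)_9 → 7² + 2² = 49 + 4 = 53
53 = (5,8)_9 → 5² + 8² = 25 + 64 = 89
89 = (1,0,8)_9 → 1² + 0² + 8² = 1 + 0 + 64 = 65  — 65 repeats.
That took 5 steps.

5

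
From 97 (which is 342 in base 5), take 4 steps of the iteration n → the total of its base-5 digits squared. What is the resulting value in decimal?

13

97 = (3,4,2)_5 → 3² + 4² + 2² = 29
29 = (1,0,4)_5 → 1² + 0² + 4² = 17
17 = (3,2)_5 → 3² + 2² = 13
13 = (2,3)_5 → 2² + 3² = 13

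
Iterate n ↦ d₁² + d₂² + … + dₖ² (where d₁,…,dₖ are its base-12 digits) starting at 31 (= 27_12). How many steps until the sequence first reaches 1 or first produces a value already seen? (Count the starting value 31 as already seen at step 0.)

12

31 = (2,7)_12 → 53
53 = (4,5)_12 → 41
41 = (3,5)_12 → 34
34 = (2,10)_12 → 104
104 = (8,8)_12 → 128
128 = (10,8)_12 → 164
164 = (1,1,8)_12 → 66
66 = (5,6)_12 → 61
61 = (5,1)_12 → 26
26 = (2,2)_12 → 8
8 = (8)_12 → 64
64 = (5,4)_12 → 41  — 41 repeats.
That took 12 steps.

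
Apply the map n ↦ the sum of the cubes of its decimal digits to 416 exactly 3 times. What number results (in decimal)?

416 → 4³ + 1³ + 6³ = 64 + 1 + 216 = 281
281 → 2³ + 8³ + 1³ = 8 + 512 + 1 = 521
521 → 5³ + 2³ + 1³ = 125 + 8 + 1 = 134

134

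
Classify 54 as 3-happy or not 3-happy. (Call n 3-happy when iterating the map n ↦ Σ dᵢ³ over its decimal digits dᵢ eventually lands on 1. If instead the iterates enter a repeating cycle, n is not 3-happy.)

54 → 5³ + 4³ = 125 + 64 = 189
189 → 1³ + 8³ + 9³ = 1 + 512 + 729 = 1242
1242 → 1³ + 2³ + 4³ + 2³ = 1 + 8 + 64 + 8 = 81
81 → 8³ + 1³ = 512 + 1 = 513
513 → 5³ + 1³ + 3³ = 125 + 1 + 27 = 153
153 → 1³ + 5³ + 3³ = 1 + 125 + 27 = 153  — 153 already seen; the sequence cycles without reaching 1.

not 3-happy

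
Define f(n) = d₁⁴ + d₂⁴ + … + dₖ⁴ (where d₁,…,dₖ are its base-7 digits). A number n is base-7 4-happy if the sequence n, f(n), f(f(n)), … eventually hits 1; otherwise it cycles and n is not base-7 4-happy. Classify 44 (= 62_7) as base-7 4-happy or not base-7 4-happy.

44 = (6,2)_7 → 1312
1312 = (3,5,5,3)_7 → 1412
1412 = (4,0,5,5)_7 → 1506
1506 = (4,2,5,1)_7 → 898
898 = (2,4,2,2)_7 → 304
304 = (6,1,3)_7 → 1378
1378 = (4,0,0,6)_7 → 1552
1552 = (4,3,4,5)_7 → 1218
1218 = (3,3,6,0)_7 → 1458
1458 = (4,1,5,2)_7 → 898  — 898 already seen; the sequence cycles without reaching 1.

not base-7 4-happy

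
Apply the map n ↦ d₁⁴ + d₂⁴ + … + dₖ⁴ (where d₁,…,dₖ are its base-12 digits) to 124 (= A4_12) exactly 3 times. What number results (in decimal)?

25953

124 = (10,4)_12 → 10256
10256 = (5,11,2,8)_12 → 19378
19378 = (11,2,6,10)_12 → 25953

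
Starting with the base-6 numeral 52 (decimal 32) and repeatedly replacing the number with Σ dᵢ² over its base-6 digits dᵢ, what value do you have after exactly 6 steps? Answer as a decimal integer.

5

32 = (5,2)_6 → 5² + 2² = 29
29 = (4,5)_6 → 4² + 5² = 41
41 = (1,0,5)_6 → 1² + 0² + 5² = 26
26 = (4,2)_6 → 4² + 2² = 20
20 = (3,2)_6 → 3² + 2² = 13
13 = (2,1)_6 → 2² + 1² = 5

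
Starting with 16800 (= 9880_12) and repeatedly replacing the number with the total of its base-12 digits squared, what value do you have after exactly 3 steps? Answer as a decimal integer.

25

16800 = (9,8,8,0)_12 → 9² + 8² + 8² + 0² = 81 + 64 + 64 + 0 = 209
209 = (1,5,5)_12 → 1² + 5² + 5² = 1 + 25 + 25 = 51
51 = (4,3)_12 → 4² + 3² = 16 + 9 = 25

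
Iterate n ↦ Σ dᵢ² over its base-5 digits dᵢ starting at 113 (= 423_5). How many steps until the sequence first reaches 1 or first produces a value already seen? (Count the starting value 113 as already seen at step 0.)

4

113 = (4,2,3)_5 → 4² + 2² + 3² = 16 + 4 + 9 = 29
29 = (1,0,4)_5 → 1² + 0² + 4² = 1 + 0 + 16 = 17
17 = (3,2)_5 → 3² + 2² = 9 + 4 = 13
13 = (2,3)_5 → 2² + 3² = 4 + 9 = 13  — 13 repeats.
That took 4 steps.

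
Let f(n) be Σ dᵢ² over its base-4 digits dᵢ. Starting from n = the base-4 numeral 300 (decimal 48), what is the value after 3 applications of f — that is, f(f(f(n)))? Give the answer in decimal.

2

48 = (3,0,0)_4 → 3² + 0² + 0² = 9 + 0 + 0 = 9
9 = (2,1)_4 → 2² + 1² = 4 + 1 = 5
5 = (1,1)_4 → 1² + 1² = 1 + 1 = 2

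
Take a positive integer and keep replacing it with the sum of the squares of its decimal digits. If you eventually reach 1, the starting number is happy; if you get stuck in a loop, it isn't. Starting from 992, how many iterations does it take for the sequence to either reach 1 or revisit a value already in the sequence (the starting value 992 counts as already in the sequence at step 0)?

992 → 9² + 9² + 2² = 81 + 81 + 4 = 166
166 → 1² + 6² + 6² = 1 + 36 + 36 = 73
73 → 7² + 3² = 49 + 9 = 58
58 → 5² + 8² = 25 + 64 = 89
89 → 8² + 9² = 64 + 81 = 145
145 → 1² + 4² + 5² = 1 + 16 + 25 = 42
42 → 4² + 2² = 16 + 4 = 20
20 → 2² + 0² = 4 + 0 = 4
4 → 4² = 16
16 → 1² + 6² = 1 + 36 = 37
37 → 3² + 7² = 9 + 49 = 58  — 58 repeats.
That took 11 steps.

11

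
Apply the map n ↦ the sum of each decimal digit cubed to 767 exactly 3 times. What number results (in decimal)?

767 → 7³ + 6³ + 7³ = 343 + 216 + 343 = 902
902 → 9³ + 0³ + 2³ = 729 + 0 + 8 = 737
737 → 7³ + 3³ + 7³ = 343 + 27 + 343 = 713

713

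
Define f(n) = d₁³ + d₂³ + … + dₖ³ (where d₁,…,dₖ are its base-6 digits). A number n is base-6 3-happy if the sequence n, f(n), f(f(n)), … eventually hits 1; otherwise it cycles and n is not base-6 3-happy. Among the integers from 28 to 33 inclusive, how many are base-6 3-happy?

28: 28 → 128 → 62 → 73 → 9 → 28  — not base-6 3-happy
29: 29 → 189 → 153 → 92 → 43 → 3 → 27 → 91 → 36 → 1  — base-6 3-happy
30: 30 → 125 → 160 → 136 → 155 → 190 → 190  — not base-6 3-happy
31: 31 → 126 → 54 → 28 → 128 → 62 → 73 → 9 → 28  — not base-6 3-happy
32: 32 → 133 → 92 → 43 → 3 → 27 → 91 → 36 → 1  — base-6 3-happy
33: 33 → 152 → 73 → 9 → 28 → 128 → 62 → 73  — not base-6 3-happy
base-6 3-happy: 29, 32

2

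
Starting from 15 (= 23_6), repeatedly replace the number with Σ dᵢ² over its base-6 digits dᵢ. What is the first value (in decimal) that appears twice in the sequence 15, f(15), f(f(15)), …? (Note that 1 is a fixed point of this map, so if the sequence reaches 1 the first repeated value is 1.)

13

15 = (2,3)_6 → 2² + 3² = 4 + 9 = 13
13 = (2,1)_6 → 2² + 1² = 4 + 1 = 5
5 = (5)_6 → 5² = 25
25 = (4,1)_6 → 4² + 1² = 16 + 1 = 17
17 = (2,5)_6 → 2² + 5² = 4 + 25 = 29
29 = (4,5)_6 → 4² + 5² = 16 + 25 = 41
41 = (1,0,5)_6 → 1² + 0² + 5² = 1 + 0 + 25 = 26
26 = (4,2)_6 → 4² + 2² = 16 + 4 = 20
20 = (3,2)_6 → 3² + 2² = 9 + 4 = 13  — 13 already appeared earlier.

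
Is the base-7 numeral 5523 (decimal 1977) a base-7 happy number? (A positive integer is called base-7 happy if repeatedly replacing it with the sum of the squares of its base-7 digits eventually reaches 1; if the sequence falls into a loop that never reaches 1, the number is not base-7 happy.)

not base-7 happy

1977 = (5,5,2,3)_7 → 5² + 5² + 2² + 3² = 25 + 25 + 4 + 9 = 63
63 = (1,2,0)_7 → 1² + 2² + 0² = 1 + 4 + 0 = 5
5 = (5)_7 → 5² = 25
25 = (3,4)_7 → 3² + 4² = 9 + 16 = 25  — 25 already seen; the sequence cycles without reaching 1.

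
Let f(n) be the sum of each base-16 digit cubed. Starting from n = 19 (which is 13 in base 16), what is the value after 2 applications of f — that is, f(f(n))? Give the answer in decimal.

1729

19 = (1,3)_16 → 1³ + 3³ = 1 + 27 = 28
28 = (1,12)_16 → 1³ + 12³ = 1 + 1728 = 1729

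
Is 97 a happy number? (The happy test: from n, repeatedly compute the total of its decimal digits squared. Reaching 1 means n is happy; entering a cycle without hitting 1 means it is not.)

97 → 9² + 7² = 81 + 49 = 130
130 → 1² + 3² + 0² = 1 + 9 + 0 = 10
10 → 1² + 0² = 1 + 0 = 1  — reached 1.

happy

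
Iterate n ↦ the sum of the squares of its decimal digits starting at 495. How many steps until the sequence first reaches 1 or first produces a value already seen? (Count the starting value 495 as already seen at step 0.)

14

495 → 4² + 9² + 5² = 122
122 → 1² + 2² + 2² = 9
9 → 9² = 81
81 → 8² + 1² = 65
65 → 6² + 5² = 61
61 → 6² + 1² = 37
37 → 3² + 7² = 58
58 → 5² + 8² = 89
89 → 8² + 9² = 145
145 → 1² + 4² + 5² = 42
42 → 4² + 2² = 20
20 → 2² + 0² = 4
4 → 4² = 16
16 → 1² + 6² = 37  — 37 repeats.
That took 14 steps.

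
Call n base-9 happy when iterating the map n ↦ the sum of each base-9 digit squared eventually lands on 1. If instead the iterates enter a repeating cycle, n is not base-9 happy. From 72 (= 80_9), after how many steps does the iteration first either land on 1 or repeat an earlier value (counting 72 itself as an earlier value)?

3

72 = (8,0)_9 → 8² + 0² = 64 + 0 = 64
64 = (7,1)_9 → 7² + 1² = 49 + 1 = 50
50 = (5,5)_9 → 5² + 5² = 25 + 25 = 50  — 50 repeats.
That took 3 steps.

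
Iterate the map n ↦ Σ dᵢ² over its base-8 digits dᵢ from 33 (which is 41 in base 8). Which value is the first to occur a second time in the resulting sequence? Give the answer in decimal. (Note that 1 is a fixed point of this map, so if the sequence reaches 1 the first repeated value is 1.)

5

33 = (4,1)_8 → 17
17 = (2,1)_8 → 5
5 = (5)_8 → 25
25 = (3,1)_8 → 10
10 = (1,2)_8 → 5  — 5 already appeared earlier.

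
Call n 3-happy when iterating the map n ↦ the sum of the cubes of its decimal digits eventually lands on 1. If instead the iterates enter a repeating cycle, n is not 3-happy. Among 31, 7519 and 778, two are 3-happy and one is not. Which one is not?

31: 31 → 28 → 520 → 133 → 55 → 250 → 133  — repeats 133 (not 3-happy)
7519: 7519 → 1198 → 1243 → 100 → 1  — reaches 1 (3-happy)
778: 778 → 1198 → 1243 → 100 → 1  — reaches 1 (3-happy)

31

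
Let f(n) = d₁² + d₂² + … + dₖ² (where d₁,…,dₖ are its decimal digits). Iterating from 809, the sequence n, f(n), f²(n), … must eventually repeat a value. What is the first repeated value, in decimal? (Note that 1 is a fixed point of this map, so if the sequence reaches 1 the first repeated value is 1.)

809 → 145
145 → 42
42 → 20
20 → 4
4 → 16
16 → 37
37 → 58
58 → 89
89 → 145  — 145 already appeared earlier.

145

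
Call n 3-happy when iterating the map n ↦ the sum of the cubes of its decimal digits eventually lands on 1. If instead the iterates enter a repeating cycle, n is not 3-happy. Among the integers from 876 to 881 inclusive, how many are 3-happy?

876: 876 → 1071 → 345 → 216 → 225 → 141 → 66 → 432 → 99 → 1458 → 702 → 351 → 153 → 153  — not 3-happy
877: 877 → 1198 → 1243 → 100 → 1  — 3-happy
878: 878 → 1367 → 587 → 980 → 1241 → 74 → 407 → 407  — not 3-happy
879: 879 → 1584 → 702 → 351 → 153 → 153  — not 3-happy
880: 880 → 1024 → 73 → 370 → 370  — not 3-happy
881: 881 → 1025 → 134 → 92 → 737 → 713 → 371 → 371  — not 3-happy
3-happy: 877

1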